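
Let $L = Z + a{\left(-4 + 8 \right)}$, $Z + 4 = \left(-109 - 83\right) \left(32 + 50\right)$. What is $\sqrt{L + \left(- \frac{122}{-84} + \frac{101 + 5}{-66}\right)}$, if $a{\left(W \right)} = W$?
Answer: $\frac{i \sqrt{3360495138}}{462} \approx 125.48 i$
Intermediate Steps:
$Z = -15748$ ($Z = -4 + \left(-109 - 83\right) \left(32 + 50\right) = -4 - 15744 = -15748$)
$L = -15744$ ($L = -15748 + \left(-4 + 8\right) = -15748 + 4 = -15744$)
$\sqrt{L + \left(- \frac{122}{-84} + \frac{101 + 5}{-66}\right)} = \sqrt{-15744 + \left(- \frac{122}{-84} + \frac{101 + 5}{-66}\right)} = \sqrt{-15744 + \left(\left(-122\right) \left(- \frac{1}{84}\right) + 106 \left(- \frac{1}{66}\right)\right)} = \sqrt{-15744 + \left(\frac{61}{42} - \frac{53}{33}\right)} = \sqrt{-15744 - \frac{71}{462}} = \sqrt{- \frac{7273799}{462}} = \frac{i \sqrt{3360495138}}{462}$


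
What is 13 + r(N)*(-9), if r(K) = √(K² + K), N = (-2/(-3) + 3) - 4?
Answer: 13 - 3*I*√2 ≈ 13.0 - 4.2426*I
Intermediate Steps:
N = -⅓ (N = (-2*(-⅓) + 3) - 4 = (⅔ + 3) - 4 = 11/3 - 4 = -⅓ ≈ -0.33333)
r(K) = √(K + K²)
13 + r(N)*(-9) = 13 + √(-(1 - ⅓)/3)*(-9) = 13 + √(-⅓*⅔)*(-9) = 13 + √(-2/9)*(-9) = 13 + (I*√2/3)*(-9) = 13 - 3*I*√2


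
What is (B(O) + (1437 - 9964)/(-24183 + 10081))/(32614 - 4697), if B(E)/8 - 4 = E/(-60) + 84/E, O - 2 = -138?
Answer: 164685833/100389811170 ≈ 0.0016405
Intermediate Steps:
O = -136 (O = 2 - 138 = -136)
B(E) = 32 + 672/E - 2*E/15 (B(E) = 32 + 8*(E/(-60) + 84/E) = 32 + 8*(E*(-1/60) + 84/E) = 32 + 8*(-E/60 + 84/E) = 32 + 8*(84/E - E/60) = 32 + (672/E - 2*E/15) = 32 + 672/E - 2*E/15)
(B(O) + (1437 - 9964)/(-24183 + 10081))/(32614 - 4697) = ((32 + 672/(-136) - 2/15*(-136)) + (1437 - 9964)/(-24183 + 10081))/(32614 - 4697) = ((32 + 672*(-1/136) + 272/15) - 8527/(-14102))/27917 = ((32 - 84/17 + 272/15) - 8527*(-1/14102))*(1/27917) = (11524/255 + 8527/14102)*(1/27917) = (164685833/3596010)*(1/27917) = 164685833/100389811170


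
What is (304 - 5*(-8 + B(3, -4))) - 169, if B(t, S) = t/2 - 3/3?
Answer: 345/2 ≈ 172.50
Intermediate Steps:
B(t, S) = -1 + t/2 (B(t, S) = t*(½) - 3*⅓ = t/2 - 1 = -1 + t/2)
(304 - 5*(-8 + B(3, -4))) - 169 = (304 - 5*(-8 + (-1 + (½)*3))) - 169 = (304 - 5*(-8 + (-1 + 3/2))) - 169 = (304 - 5*(-8 + ½)) - 169 = (304 - 5*(-15/2)) - 169 = (304 + 75/2) - 169 = 683/2 - 169 = 345/2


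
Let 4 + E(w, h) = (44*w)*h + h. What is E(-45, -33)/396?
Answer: 65303/396 ≈ 164.91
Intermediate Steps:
E(w, h) = -4 + h + 44*h*w (E(w, h) = -4 + ((44*w)*h + h) = -4 + (44*h*w + h) = -4 + (h + 44*h*w) = -4 + h + 44*h*w)
E(-45, -33)/396 = (-4 - 33 + 44*(-33)*(-45))/396 = (-4 - 33 + 65340)*(1/396) = 65303*(1/396) = 65303/396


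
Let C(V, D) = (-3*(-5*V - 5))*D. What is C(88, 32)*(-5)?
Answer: -213600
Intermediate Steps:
C(V, D) = D*(15 + 15*V) (C(V, D) = (-3*(-5 - 5*V))*D = (15 + 15*V)*D = D*(15 + 15*V))
C(88, 32)*(-5) = (15*32*(1 + 88))*(-5) = (15*32*89)*(-5) = 42720*(-5) = -213600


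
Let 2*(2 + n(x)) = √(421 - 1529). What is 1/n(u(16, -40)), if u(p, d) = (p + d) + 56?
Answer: -2/281 - I*√277/281 ≈ -0.0071174 - 0.059229*I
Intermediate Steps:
u(p, d) = 56 + d + p (u(p, d) = (d + p) + 56 = 56 + d + p)
n(x) = -2 + I*√277 (n(x) = -2 + √(421 - 1529)/2 = -2 + √(-1108)/2 = -2 + (2*I*√277)/2 = -2 + I*√277)
1/n(u(16, -40)) = 1/(-2 + I*√277)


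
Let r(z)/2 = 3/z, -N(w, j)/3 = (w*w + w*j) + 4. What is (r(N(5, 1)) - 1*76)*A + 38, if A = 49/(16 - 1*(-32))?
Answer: -10783/272 ≈ -39.643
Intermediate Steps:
A = 49/48 (A = 49/(16 + 32) = 49/48 ≈ 1.0208)
N(w, j) = -12 - 3*w² - 3*j*w (N(w, j) = -3*((w*w + w*j) + 4) = -3*((w² + j*w) + 4) = -3*(4 + w² + j*w) = -12 - 3*w² - 3*j*w)
r(z) = 6/z (r(z) = 2*(3/z) = 6/z)
(r(N(5, 1)) - 1*76)*A + 38 = (6/(-12 - 3*5² - 3*1*5) - 1*76)*(49/48) + 38 = (6/(-12 - 3*25 - 15) - 76)*(49/48) + 38 = (6/(-12 - 75 - 15) - 76)*(49/48) + 38 = (6/(-102) - 76)*(49/48) + 38 = (6*(-1/102) - 76)*(49/48) + 38 = (-1/17 - 76)*(49/48) + 38 = -1293/17*49/48 + 38 = -21119/272 + 38 = -10783/272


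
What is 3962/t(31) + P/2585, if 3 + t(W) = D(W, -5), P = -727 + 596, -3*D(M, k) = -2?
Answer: -4389461/2585 ≈ -1698.1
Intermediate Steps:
D(M, k) = ⅔ (D(M, k) = -⅓*(-2) = ⅔)
P = -131
t(W) = -7/3 (t(W) = -3 + ⅔ = -7/3)
3962/t(31) + P/2585 = 3962/(-7/3) - 131/2585 = 3962*(-3/7) - 131*1/2585 = -1698 - 131/2585 = -4389461/2585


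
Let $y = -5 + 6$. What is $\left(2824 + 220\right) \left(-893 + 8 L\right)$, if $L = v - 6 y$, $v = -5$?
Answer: $-2986164$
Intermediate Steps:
$y = 1$
$L = -11$ ($L = -5 - 6 = -11$)
$\left(2824 + 220\right) \left(-893 + 8 L\right) = \left(2824 + 220\right) \left(-893 + 8 \left(-11\right)\right) = 3044 \left(-893 - 88\right) = 3044 \left(-981\right) = -2986164$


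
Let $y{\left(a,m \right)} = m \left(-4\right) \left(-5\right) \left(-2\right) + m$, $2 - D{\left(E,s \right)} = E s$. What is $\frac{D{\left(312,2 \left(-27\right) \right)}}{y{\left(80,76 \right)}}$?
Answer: $- \frac{8425}{1482} \approx -5.6849$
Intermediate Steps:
$D{\left(E,s \right)} = 2 - E s$
$y{\left(a,m \right)} = - 39 m$ ($y{\left(a,m \right)} = m 20 \left(-2\right) + m = m \left(-40\right) + m = - 40 m + m = - 39 m$)
$\frac{D{\left(312,2 \left(-27\right) \right)}}{y{\left(80,76 \right)}} = \frac{2 - 312 \cdot 2 \left(-27\right)}{\left(-39\right) 76} = \frac{2 - 312 \left(-54\right)}{-2964} = \left(2 + 16848\right) \left(- \frac{1}{2964}\right) = 16850 \left(- \frac{1}{2964}\right) = - \frac{8425}{1482}$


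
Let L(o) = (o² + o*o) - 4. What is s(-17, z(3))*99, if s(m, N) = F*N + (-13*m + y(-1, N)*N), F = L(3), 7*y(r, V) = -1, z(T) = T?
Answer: 181962/7 ≈ 25995.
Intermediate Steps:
y(r, V) = -⅐ (y(r, V) = (⅐)*(-1) = -⅐)
L(o) = -4 + 2*o² (L(o) = (o² + o²) - 4 = 2*o² - 4 = -4 + 2*o²)
F = 14 (F = -4 + 2*3² = -4 + 2*9 = -4 + 18 = 14)
s(m, N) = -13*m + 97*N/7 (s(m, N) = 14*N + (-13*m - N/7) = -13*m + 97*N/7)
s(-17, z(3))*99 = (-13*(-17) + (97/7)*3)*99 = (221 + 291/7)*99 = (1838/7)*99 = 181962/7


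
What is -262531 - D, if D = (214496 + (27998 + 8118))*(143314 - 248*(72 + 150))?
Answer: -22118776427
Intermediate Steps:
D = 22118513896 (D = (214496 + 36116)*(143314 - 248*222) = 250612*(143314 - 55056) = 250612*88258 = 22118513896)
-262531 - D = -262531 - 1*22118513896 = -262531 - 22118513896 = -22118776427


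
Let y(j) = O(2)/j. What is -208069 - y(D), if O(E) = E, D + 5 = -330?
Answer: -69703113/335 ≈ -2.0807e+5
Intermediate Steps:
D = -335 (D = -5 - 330 = -335)
y(j) = 2/j
-208069 - y(D) = -208069 - 2/(-335) = -208069 - 2*(-1)/335 = -208069 - 1*(-2/335) = -208069 + 2/335 = -69703113/335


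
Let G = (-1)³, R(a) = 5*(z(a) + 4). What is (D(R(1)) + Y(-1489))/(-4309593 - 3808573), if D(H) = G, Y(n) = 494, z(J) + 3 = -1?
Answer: -493/8118166 ≈ -6.0728e-5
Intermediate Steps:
z(J) = -4 (z(J) = -3 - 1 = -4)
R(a) = 0 (R(a) = 5*(-4 + 4) = 5*0 = 0)
G = -1
D(H) = -1
(D(R(1)) + Y(-1489))/(-4309593 - 3808573) = (-1 + 494)/(-4309593 - 3808573) = 493/(-8118166) = 493*(-1/8118166) = -493/8118166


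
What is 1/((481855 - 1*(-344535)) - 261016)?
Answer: 1/565374 ≈ 1.7687e-6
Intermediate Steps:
1/((481855 - 1*(-344535)) - 261016) = 1/((481855 + 344535) - 261016) = 1/(826390 - 261016) = 1/565374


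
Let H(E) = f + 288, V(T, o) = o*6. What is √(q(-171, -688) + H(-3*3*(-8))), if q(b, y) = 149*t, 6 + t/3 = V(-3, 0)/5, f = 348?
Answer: I*√2046 ≈ 45.233*I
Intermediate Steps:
V(T, o) = 6*o
t = -18 (t = -18 + 3*((6*0)/5) = -18 + 3*(0*(⅕)) = -18 + 3*0 = -18 + 0 = -18)
q(b, y) = -2682 (q(b, y) = 149*(-18) = -2682)
H(E) = 636 (H(E) = 348 + 288 = 636)
√(q(-171, -688) + H(-3*3*(-8))) = √(-2682 + 636) = √(-2046) = I*√2046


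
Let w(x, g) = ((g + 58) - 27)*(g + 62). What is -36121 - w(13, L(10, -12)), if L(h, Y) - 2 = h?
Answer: -39303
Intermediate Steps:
L(h, Y) = 2 + h
w(x, g) = (31 + g)*(62 + g) (w(x, g) = ((58 + g) - 27)*(62 + g) = (31 + g)*(62 + g))
-36121 - w(13, L(10, -12)) = -36121 - (1922 + (2 + 10)**2 + 93*(2 + 10)) = -36121 - (1922 + 12**2 + 93*12) = -36121 - (1922 + 144 + 1116) = -36121 - 1*3182 = -36121 - 3182 = -39303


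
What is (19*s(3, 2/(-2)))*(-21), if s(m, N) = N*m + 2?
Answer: 399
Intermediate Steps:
s(m, N) = 2 + N*m
(19*s(3, 2/(-2)))*(-21) = (19*(2 + (2/(-2))*3))*(-21) = (19*(2 + (2*(-½))*3))*(-21) = (19*(2 - 1*3))*(-21) = (19*(2 - 3))*(-21) = (19*(-1))*(-21) = -19*(-21) = 399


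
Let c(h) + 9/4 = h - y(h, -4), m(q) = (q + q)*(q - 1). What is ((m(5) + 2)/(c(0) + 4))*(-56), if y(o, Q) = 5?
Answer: 9408/13 ≈ 723.69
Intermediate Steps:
m(q) = 2*q*(-1 + q) (m(q) = (2*q)*(-1 + q) = 2*q*(-1 + q))
c(h) = -29/4 + h (c(h) = -9/4 + (h - 1*5) = -9/4 + (h - 5) = -9/4 + (-5 + h) = -29/4 + h)
((m(5) + 2)/(c(0) + 4))*(-56) = ((2*5*(-1 + 5) + 2)/((-29/4 + 0) + 4))*(-56) = ((2*5*4 + 2)/(-29/4 + 4))*(-56) = ((40 + 2)/(-13/4))*(-56) = (42*(-4/13))*(-56) = -168/13*(-56) = 9408/13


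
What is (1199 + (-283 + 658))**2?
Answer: 2477476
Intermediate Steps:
(1199 + (-283 + 658))**2 = (1199 + 375)**2 = 1574**2 = 2477476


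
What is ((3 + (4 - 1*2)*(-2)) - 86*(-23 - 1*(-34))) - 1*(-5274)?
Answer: 4327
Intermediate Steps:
((3 + (4 - 1*2)*(-2)) - 86*(-23 - 1*(-34))) - 1*(-5274) = ((3 + (4 - 2)*(-2)) - 86*(-23 + 34)) + 5274 = ((3 + 2*(-2)) - 86*11) + 5274 = ((3 - 4) - 946) + 5274 = (-1 - 946) + 5274 = -947 + 5274 = 4327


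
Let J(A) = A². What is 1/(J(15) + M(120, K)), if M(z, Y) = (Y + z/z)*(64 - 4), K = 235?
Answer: 1/14385 ≈ 6.9517e-5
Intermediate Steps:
M(z, Y) = 60 + 60*Y (M(z, Y) = (Y + 1)*60 = (1 + Y)*60 = 60 + 60*Y)
1/(J(15) + M(120, K)) = 1/(15² + (60 + 60*235)) = 1/(225 + (60 + 14100)) = 1/(225 + 14160) = 1/14385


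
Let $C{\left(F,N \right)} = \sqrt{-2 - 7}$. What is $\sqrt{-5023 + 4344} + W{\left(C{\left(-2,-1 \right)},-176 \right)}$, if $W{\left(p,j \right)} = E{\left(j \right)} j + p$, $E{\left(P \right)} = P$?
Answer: $30976 + 3 i + i \sqrt{679} \approx 30976.0 + 29.058 i$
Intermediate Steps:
$C{\left(F,N \right)} = 3 i$ ($C{\left(F,N \right)} = \sqrt{-9} = 3 i$)
$W{\left(p,j \right)} = p + j^{2}$ ($W{\left(p,j \right)} = j j + p = j^{2} + p = p + j^{2}$)
$\sqrt{-5023 + 4344} + W{\left(C{\left(-2,-1 \right)},-176 \right)} = \sqrt{-5023 + 4344} + \left(3 i + \left(-176\right)^{2}\right) = \sqrt{-679} + \left(3 i + 30976\right) = i \sqrt{679} + \left(30976 + 3 i\right) = 30976 + 3 i + i \sqrt{679}$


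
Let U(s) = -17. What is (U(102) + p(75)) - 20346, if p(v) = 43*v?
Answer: -17138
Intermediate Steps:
(U(102) + p(75)) - 20346 = (-17 + 43*75) - 20346 = (-17 + 3225) - 20346 = 3208 - 20346 = -17138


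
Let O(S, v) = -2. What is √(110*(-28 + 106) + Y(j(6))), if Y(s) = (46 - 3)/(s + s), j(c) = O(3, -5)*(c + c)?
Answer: √1235391/12 ≈ 92.623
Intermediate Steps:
j(c) = -4*c (j(c) = -2*(c + c) = -4*c)
Y(s) = 43/(2*s) (Y(s) = 43/((2*s)) = 43*(1/(2*s)) = 43/(2*s))
√(110*(-28 + 106) + Y(j(6))) = √(110*(-28 + 106) + 43/(2*((-4*6)))) = √(110*78 + (43/2)/(-24)) = √(8580 + (43/2)*(-1/24)) = √(8580 - 43/48) = √(411797/48) = √1235391/12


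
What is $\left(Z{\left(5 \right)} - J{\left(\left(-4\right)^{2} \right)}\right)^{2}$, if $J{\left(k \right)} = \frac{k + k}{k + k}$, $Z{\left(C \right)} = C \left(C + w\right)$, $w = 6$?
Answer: $2916$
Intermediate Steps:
$Z{\left(C \right)} = C \left(6 + C\right)$ ($Z{\left(C \right)} = C \left(C + 6\right) = C \left(6 + C\right)$)
$J{\left(k \right)} = 1$ ($J{\left(k \right)} = \frac{2 k}{2 k} = 2 k \frac{1}{2 k} = 1$)
$\left(Z{\left(5 \right)} - J{\left(\left(-4\right)^{2} \right)}\right)^{2} = \left(5 \left(6 + 5\right) - 1\right)^{2} = \left(5 \cdot 11 - 1\right)^{2} = \left(55 - 1\right)^{2} = 54^{2} = 2916$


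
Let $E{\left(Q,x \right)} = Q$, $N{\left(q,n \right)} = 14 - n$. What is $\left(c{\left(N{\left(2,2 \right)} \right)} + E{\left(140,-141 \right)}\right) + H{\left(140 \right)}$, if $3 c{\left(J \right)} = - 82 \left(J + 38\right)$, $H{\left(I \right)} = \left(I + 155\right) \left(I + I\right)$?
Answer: $\frac{244120}{3} \approx 81373.0$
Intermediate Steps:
$H{\left(I \right)} = 2 I \left(155 + I\right)$ ($H{\left(I \right)} = \left(155 + I\right) 2 I = 2 I \left(155 + I\right)$)
$c{\left(J \right)} = - \frac{3116}{3} - \frac{82 J}{3}$ ($c{\left(J \right)} = \frac{\left(-82\right) \left(J + 38\right)}{3} = \frac{\left(-82\right) \left(38 + J\right)}{3} = \frac{-3116 - 82 J}{3} = - \frac{3116}{3} - \frac{82 J}{3}$)
$\left(c{\left(N{\left(2,2 \right)} \right)} + E{\left(140,-141 \right)}\right) + H{\left(140 \right)} = \left(\left(- \frac{3116}{3} - \frac{82 \left(14 - 2\right)}{3}\right) + 140\right) + 2 \cdot 140 \left(155 + 140\right) = \left(\left(- \frac{3116}{3} - \frac{82 \left(14 - 2\right)}{3}\right) + 140\right) + 2 \cdot 140 \cdot 295 = \left(\left(- \frac{3116}{3} - 328\right) + 140\right) + 82600 = \left(- \frac{4100}{3} + 140\right) + 82600 = - \frac{3680}{3} + 82600 = \frac{244120}{3}$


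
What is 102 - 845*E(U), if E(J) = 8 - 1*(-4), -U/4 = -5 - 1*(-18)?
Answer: -10038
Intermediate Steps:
U = -52 (U = -4*(-5 - 1*(-18)) = -4*(-5 + 18) = -4*13 = -52)
E(J) = 12 (E(J) = 8 + 4 = 12)
102 - 845*E(U) = 102 - 845*12 = 102 - 10140 = -10038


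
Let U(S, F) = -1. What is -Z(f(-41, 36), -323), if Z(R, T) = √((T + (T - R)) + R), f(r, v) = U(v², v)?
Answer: -I*√646 ≈ -25.417*I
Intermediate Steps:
f(r, v) = -1
Z(R, T) = √2*√T (Z(R, T) = √((-R + 2*T) + R) = √(2*T) = √2*√T)
-Z(f(-41, 36), -323) = -√2*√(-323) = -√2*I*√323 = -I*√646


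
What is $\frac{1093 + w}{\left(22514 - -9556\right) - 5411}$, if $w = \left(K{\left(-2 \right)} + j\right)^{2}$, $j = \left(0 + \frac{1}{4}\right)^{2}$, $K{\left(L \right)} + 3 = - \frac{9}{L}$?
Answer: $\frac{280433}{6824704} \approx 0.041091$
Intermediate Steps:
$K{\left(L \right)} = -3 - \frac{9}{L}$
$j = \frac{1}{16}$ ($j = \left(0 + \frac{1}{4}\right)^{2} = \left(\frac{1}{4}\right)^{2} = \frac{1}{16} \approx 0.0625$)
$w = \frac{625}{256}$ ($w = \left(\left(-3 - \frac{9}{-2}\right) + \frac{1}{16}\right)^{2} = \left(\left(-3 - - \frac{9}{2}\right) + \frac{1}{16}\right)^{2} = \left(\left(-3 + \frac{9}{2}\right) + \frac{1}{16}\right)^{2} = \left(\frac{3}{2} + \frac{1}{16}\right)^{2} = \left(\frac{25}{16}\right)^{2} = \frac{625}{256} \approx 2.4414$)
$\frac{1093 + w}{\left(22514 - -9556\right) - 5411} = \frac{1093 + \frac{625}{256}}{\left(22514 - -9556\right) - 5411} = \frac{280433}{256 \left(\left(22514 + 9556\right) - 5411\right)} = \frac{280433}{256 \left(32070 - 5411\right)} = \frac{280433}{256 \cdot 26659} = \frac{280433}{256} \cdot \frac{1}{26659} = \frac{280433}{6824704}$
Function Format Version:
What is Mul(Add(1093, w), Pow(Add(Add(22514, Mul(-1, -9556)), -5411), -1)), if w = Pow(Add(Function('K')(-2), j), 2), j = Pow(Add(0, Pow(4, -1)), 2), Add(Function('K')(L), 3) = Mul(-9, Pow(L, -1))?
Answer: Rational(280433, 6824704) ≈ 0.041091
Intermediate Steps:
Function('K')(L) = Add(-3, Mul(-9, Pow(L, -1)))
j = Rational(1, 16) (j = Pow(Add(0, Rational(1, 4)), 2) = Pow(Rational(1, 4), 2) = Rational(1, 16) ≈ 0.062500)
w = Rational(625, 256) (w = Pow(Add(Add(-3, Mul(-9, Pow(-2, -1))), Rational(1, 16)), 2) = Pow(Add(Add(-3, Mul(-9, Rational(-1, 2))), Rational(1, 16)), 2) = Pow(Add(Add(-3, Rational(9, 2)), Rational(1, 16)), 2) = Pow(Add(Rational(3, 2), Rational(1, 16)), 2) = Pow(Rational(25, 16), 2) = Rational(625, 256) ≈ 2.4414)
Mul(Add(1093, w), Pow(Add(Add(22514, Mul(-1, -9556)), -5411), -1)) = Mul(Add(1093, Rational(625, 256)), Pow(Add(Add(22514, Mul(-1, -9556)), -5411), -1)) = Mul(Rational(280433, 256), Pow(Add(Add(22514, 9556), -5411), -1)) = Mul(Rational(280433, 256), Pow(Add(32070, -5411), -1)) = Mul(Rational(280433, 256), Pow(26659, -1)) = Mul(Rational(280433, 256), Rational(1, 26659)) = Rational(280433, 6824704)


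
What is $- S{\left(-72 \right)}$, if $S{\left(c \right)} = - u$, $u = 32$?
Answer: $32$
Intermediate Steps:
$S{\left(c \right)} = -32$ ($S{\left(c \right)} = \left(-1\right) 32 = -32$)
$- S{\left(-72 \right)} = \left(-1\right) \left(-32\right) = 32$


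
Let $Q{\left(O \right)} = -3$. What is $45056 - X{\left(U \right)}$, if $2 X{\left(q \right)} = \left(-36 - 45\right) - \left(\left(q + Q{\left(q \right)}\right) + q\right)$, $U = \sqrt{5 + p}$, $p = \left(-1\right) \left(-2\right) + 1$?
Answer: $45095 + 2 \sqrt{2} \approx 45098.0$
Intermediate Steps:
$p = 3$ ($p = 2 + 1 = 3$)
$U = 2 \sqrt{2}$ ($U = \sqrt{5 + 3} = \sqrt{8} = 2 \sqrt{2} \approx 2.8284$)
$X{\left(q \right)} = -39 - q$ ($X{\left(q \right)} = \frac{\left(-36 - 45\right) - \left(\left(q - 3\right) + q\right)}{2} = \frac{\left(-36 - 45\right) - \left(\left(-3 + q\right) + q\right)}{2} = \frac{-81 - \left(-3 + 2 q\right)}{2} = \frac{-78 - 2 q}{2} = -39 - q$)
$45056 - X{\left(U \right)} = 45056 - \left(-39 - 2 \sqrt{2}\right) = 45056 + \left(39 + 2 \sqrt{2}\right) = 45095 + 2 \sqrt{2}$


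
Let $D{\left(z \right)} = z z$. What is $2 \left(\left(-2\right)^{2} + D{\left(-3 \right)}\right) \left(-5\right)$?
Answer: $-130$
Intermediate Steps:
$D{\left(z \right)} = z^{2}$
$2 \left(\left(-2\right)^{2} + D{\left(-3 \right)}\right) \left(-5\right) = 2 \left(\left(-2\right)^{2} + \left(-3\right)^{2}\right) \left(-5\right) = 2 \left(4 + 9\right) \left(-5\right) = 2 \cdot 13 \left(-5\right) = 26 \left(-5\right) = -130$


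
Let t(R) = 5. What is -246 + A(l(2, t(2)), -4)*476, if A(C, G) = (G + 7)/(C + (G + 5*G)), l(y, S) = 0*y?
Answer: -611/2 ≈ -305.50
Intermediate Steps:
l(y, S) = 0
A(C, G) = (7 + G)/(C + 6*G)
-246 + A(l(2, t(2)), -4)*476 = -246 + ((7 - 4)/(0 + 6*(-4)))*476 = -246 + (3/(0 - 24))*476 = -246 + (3/(-24))*476 = -246 - 1/24*3*476 = -246 - ⅛*476 = -246 - 119/2 = -611/2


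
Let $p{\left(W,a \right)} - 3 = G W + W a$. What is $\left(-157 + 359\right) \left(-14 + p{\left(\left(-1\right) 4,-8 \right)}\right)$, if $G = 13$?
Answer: $-6262$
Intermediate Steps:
$p{\left(W,a \right)} = 3 + 13 W + W a$ ($p{\left(W,a \right)} = 3 + \left(13 W + W a\right) = 3 + 13 W + W a$)
$\left(-157 + 359\right) \left(-14 + p{\left(\left(-1\right) 4,-8 \right)}\right) = \left(-157 + 359\right) \left(-14 + \left(3 + 13 \left(\left(-1\right) 4\right) + \left(-1\right) 4 \left(-8\right)\right)\right) = 202 \left(-14 + \left(3 + 13 \left(-4\right) - -32\right)\right) = 202 \left(-14 + \left(3 - 52 + 32\right)\right) = 202 \left(-14 - 17\right) = 202 \left(-31\right) = -6262$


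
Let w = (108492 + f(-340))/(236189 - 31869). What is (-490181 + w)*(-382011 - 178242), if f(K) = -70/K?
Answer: 381557492792805177/1389376 ≈ 2.7463e+11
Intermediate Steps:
w = 737747/1389376 (w = (108492 - 70/(-340))/(236189 - 31869) = (108492 - 70*(-1/340))/204320 = (108492 + 7/34)*(1/204320) = (3688735/34)*(1/204320) = 737747/1389376 ≈ 0.53099)
(-490181 + w)*(-382011 - 178242) = (-490181 + 737747/1389376)*(-382011 - 178242) = -681044979309/1389376*(-560253) = 381557492792805177/1389376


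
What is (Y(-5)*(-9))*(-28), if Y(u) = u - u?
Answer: 0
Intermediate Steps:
Y(u) = 0
(Y(-5)*(-9))*(-28) = (0*(-9))*(-28) = 0*(-28) = 0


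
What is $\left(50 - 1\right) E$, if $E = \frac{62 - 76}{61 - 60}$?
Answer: $-686$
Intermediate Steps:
$E = -14$ ($E = - \frac{14}{1} = \left(-14\right) 1 = -14$)
$\left(50 - 1\right) E = \left(50 - 1\right) \left(-14\right) = 49 \left(-14\right) = -686$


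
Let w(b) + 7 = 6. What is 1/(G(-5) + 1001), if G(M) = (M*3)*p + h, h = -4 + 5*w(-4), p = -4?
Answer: 1/1052 ≈ 0.00095057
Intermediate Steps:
w(b) = -1 (w(b) = -7 + 6 = -1)
h = -9 (h = -4 + 5*(-1) = -4 - 5 = -9)
G(M) = -9 - 12*M (G(M) = (M*3)*(-4) - 9 = (3*M)*(-4) - 9 = -12*M - 9 = -9 - 12*M)
1/(G(-5) + 1001) = 1/((-9 - 12*(-5)) + 1001) = 1/((-9 + 60) + 1001) = 1/(51 + 1001) = 1/1052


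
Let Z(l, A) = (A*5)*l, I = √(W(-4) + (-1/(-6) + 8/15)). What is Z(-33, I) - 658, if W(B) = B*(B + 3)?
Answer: -658 - 33*√470/2 ≈ -1015.7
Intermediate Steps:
W(B) = B*(3 + B)
I = √470/10 (I = √(-4*(3 - 4) + (-1/(-6) + 8/15)) = √(-4*(-1) + (-1*(-⅙) + 8*(1/15))) = √(4 + (⅙ + 8/15)) = √(4 + 7/10) = √(47/10) = √470/10 ≈ 2.1679)
Z(l, A) = 5*A*l (Z(l, A) = (5*A)*l = 5*A*l)
Z(-33, I) - 658 = 5*(√470/10)*(-33) - 658 = -33*√470/2 - 658 = -658 - 33*√470/2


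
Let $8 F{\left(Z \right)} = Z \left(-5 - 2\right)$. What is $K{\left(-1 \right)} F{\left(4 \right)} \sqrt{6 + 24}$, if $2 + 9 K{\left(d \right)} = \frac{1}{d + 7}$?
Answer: $\frac{77 \sqrt{30}}{108} \approx 3.9051$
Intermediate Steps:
$K{\left(d \right)} = - \frac{2}{9} + \frac{1}{9 \left(7 + d\right)}$ ($K{\left(d \right)} = - \frac{2}{9} + \frac{1}{9 \left(d + 7\right)} = - \frac{2}{9} + \frac{1}{9 \left(7 + d\right)}$)
$F{\left(Z \right)} = - \frac{7 Z}{8}$ ($F{\left(Z \right)} = \frac{Z \left(-5 - 2\right)}{8} = \frac{Z \left(-7\right)}{8} = \frac{\left(-7\right) Z}{8} = - \frac{7 Z}{8}$)
$K{\left(-1 \right)} F{\left(4 \right)} \sqrt{6 + 24} = \frac{-13 - -2}{9 \left(7 - 1\right)} \left(\left(- \frac{7}{8}\right) 4\right) \sqrt{6 + 24} = \frac{-13 + 2}{9 \cdot 6} \left(- \frac{7}{2}\right) \sqrt{30} = \frac{1}{9} \cdot \frac{1}{6} \left(-11\right) \left(- \frac{7}{2}\right) \sqrt{30} = \left(- \frac{11}{54}\right) \left(- \frac{7}{2}\right) \sqrt{30} = \frac{77 \sqrt{30}}{108}$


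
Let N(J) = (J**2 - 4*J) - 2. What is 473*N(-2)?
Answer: 4730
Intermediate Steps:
N(J) = -2 + J**2 - 4*J
473*N(-2) = 473*(-2 + (-2)**2 - 4*(-2)) = 473*(-2 + 4 + 8) = 473*10 = 4730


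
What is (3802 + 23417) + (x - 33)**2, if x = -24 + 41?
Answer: 27475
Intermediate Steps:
x = 17
(3802 + 23417) + (x - 33)**2 = (3802 + 23417) + (17 - 33)**2 = 27219 + (-16)**2 = 27219 + 256 = 27475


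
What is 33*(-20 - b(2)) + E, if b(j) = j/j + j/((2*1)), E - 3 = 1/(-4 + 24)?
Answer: -14459/20 ≈ -722.95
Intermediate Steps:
E = 61/20 (E = 3 + 1/(-4 + 24) = 3 + 1/20 = 61/20 ≈ 3.0500)
b(j) = 1 + j/2
33*(-20 - b(2)) + E = 33*(-20 - (1 + (1/2)*2)) + 61/20 = 33*(-20 - (1 + 1)) + 61/20 = 33*(-20 - 1*2) + 61/20 = 33*(-20 - 2) + 61/20 = 33*(-22) + 61/20 = -726 + 61/20 = -14459/20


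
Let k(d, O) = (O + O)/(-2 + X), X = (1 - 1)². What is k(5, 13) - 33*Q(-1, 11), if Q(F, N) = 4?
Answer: -145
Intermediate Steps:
X = 0 (X = 0² = 0)
k(d, O) = -O (k(d, O) = (O + O)/(-2 + 0) = (2*O)/(-2) = (2*O)*(-½) = -O)
k(5, 13) - 33*Q(-1, 11) = -1*13 - 33*4 = -13 - 132 = -145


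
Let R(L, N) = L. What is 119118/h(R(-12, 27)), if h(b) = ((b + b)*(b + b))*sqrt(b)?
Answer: -19853*I*sqrt(3)/576 ≈ -59.699*I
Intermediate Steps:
h(b) = 4*b**(5/2) (h(b) = ((2*b)*(2*b))*sqrt(b) = (4*b**2)*sqrt(b) = 4*b**(5/2))
119118/h(R(-12, 27)) = 119118/((4*(-12)**(5/2))) = 119118/((4*(288*I*sqrt(3)))) = 119118/((1152*I*sqrt(3))) = 119118*(-I*sqrt(3)/3456) = -19853*I*sqrt(3)/576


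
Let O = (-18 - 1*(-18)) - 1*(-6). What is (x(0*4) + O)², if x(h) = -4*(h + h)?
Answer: 36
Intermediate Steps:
x(h) = -8*h
O = 6 (O = (-18 + 18) + 6 = 0 + 6 = 6)
(x(0*4) + O)² = (-0*4 + 6)² = (-8*0 + 6)² = (0 + 6)² = 6² = 36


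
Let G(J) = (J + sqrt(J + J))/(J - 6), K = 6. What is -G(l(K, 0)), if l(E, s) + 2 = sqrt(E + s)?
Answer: -5/29 + 3*sqrt(6)/29 + 4*sqrt(-4 + 2*sqrt(6))/29 + sqrt(6)*sqrt(-4 + 2*sqrt(6))/58 ≈ 0.25180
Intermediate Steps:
l(E, s) = -2 + sqrt(E + s)
G(J) = (J + sqrt(2)*sqrt(J))/(-6 + J) (G(J) = (J + sqrt(2*J))/(-6 + J) = (J + sqrt(2)*sqrt(J))/(-6 + J))
-G(l(K, 0)) = -((-2 + sqrt(6 + 0)) + sqrt(2)*sqrt(-2 + sqrt(6 + 0)))/(-6 + (-2 + sqrt(6 + 0))) = -((-2 + sqrt(6)) + sqrt(2)*sqrt(-2 + sqrt(6)))/(-6 + (-2 + sqrt(6))) = -(-2 + sqrt(6) + sqrt(2)*sqrt(-2 + sqrt(6)))/(-8 + sqrt(6))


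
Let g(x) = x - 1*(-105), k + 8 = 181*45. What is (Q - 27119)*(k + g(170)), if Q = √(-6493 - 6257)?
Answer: -228125028 + 42060*I*√510 ≈ -2.2812e+8 + 9.4985e+5*I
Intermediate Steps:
k = 8137 (k = -8 + 181*45 = -8 + 8145 = 8137)
Q = 5*I*√510 (Q = √(-12750) = 5*I*√510 ≈ 112.92*I)
g(x) = 105 + x (g(x) = x + 105 = 105 + x)
(Q - 27119)*(k + g(170)) = (5*I*√510 - 27119)*(8137 + (105 + 170)) = (-27119 + 5*I*√510)*(8137 + 275) = (-27119 + 5*I*√510)*8412 = -228125028 + 42060*I*√510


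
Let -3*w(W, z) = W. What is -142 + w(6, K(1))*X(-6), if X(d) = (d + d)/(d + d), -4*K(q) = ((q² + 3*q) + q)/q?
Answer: -144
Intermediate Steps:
K(q) = -(q² + 4*q)/(4*q) (K(q) = -((q² + 3*q) + q)/(4*q) = -(q² + 4*q)/(4*q))
w(W, z) = -W/3
X(d) = 1 (X(d) = (2*d)/((2*d)) = (2*d)*(1/(2*d)) = 1)
-142 + w(6, K(1))*X(-6) = -142 - ⅓*6*1 = -142 - 2*1 = -142 - 2 = -144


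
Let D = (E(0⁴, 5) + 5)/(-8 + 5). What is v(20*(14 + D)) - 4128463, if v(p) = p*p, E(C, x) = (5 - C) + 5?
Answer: -4096063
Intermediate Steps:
E(C, x) = 10 - C
D = -5 (D = ((10 - 1*0⁴) + 5)/(-8 + 5) = ((10 - 1*0) + 5)/(-3) = ((10 + 0) + 5)*(-⅓) = (10 + 5)*(-⅓) = 15*(-⅓) = -5)
v(p) = p²
v(20*(14 + D)) - 4128463 = (20*(14 - 5))² - 4128463 = (20*9)² - 4128463 = 180² - 4128463 = 32400 - 4128463 = -4096063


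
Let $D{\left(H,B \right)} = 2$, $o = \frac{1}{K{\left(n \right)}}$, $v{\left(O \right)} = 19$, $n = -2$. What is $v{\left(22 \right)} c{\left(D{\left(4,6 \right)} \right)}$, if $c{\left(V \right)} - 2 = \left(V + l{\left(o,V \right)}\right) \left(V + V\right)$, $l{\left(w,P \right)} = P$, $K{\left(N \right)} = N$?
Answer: $342$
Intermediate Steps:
$o = - \frac{1}{2}$ ($o = \frac{1}{-2} = - \frac{1}{2} \approx -0.5$)
$c{\left(V \right)} = 2 + 4 V^{2}$ ($c{\left(V \right)} = 2 + \left(V + V\right) \left(V + V\right) = 2 + 2 V 2 V = 2 + 4 V^{2}$)
$v{\left(22 \right)} c{\left(D{\left(4,6 \right)} \right)} = 19 \left(2 + 4 \cdot 2^{2}\right) = 19 \left(2 + 4 \cdot 4\right) = 19 \left(2 + 16\right) = 19 \cdot 18 = 342$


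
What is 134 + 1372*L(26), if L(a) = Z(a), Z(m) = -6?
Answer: -8098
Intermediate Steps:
L(a) = -6
134 + 1372*L(26) = 134 + 1372*(-6) = 134 - 8232 = -8098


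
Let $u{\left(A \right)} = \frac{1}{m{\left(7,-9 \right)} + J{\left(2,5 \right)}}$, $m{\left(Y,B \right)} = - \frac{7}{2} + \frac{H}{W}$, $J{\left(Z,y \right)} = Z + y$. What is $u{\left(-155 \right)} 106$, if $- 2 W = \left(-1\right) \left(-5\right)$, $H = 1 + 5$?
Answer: $\frac{1060}{11} \approx 96.364$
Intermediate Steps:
$H = 6$
$W = - \frac{5}{2}$ ($W = - \frac{\left(-1\right) \left(-5\right)}{2} = \left(- \frac{1}{2}\right) 5 = - \frac{5}{2} \approx -2.5$)
$m{\left(Y,B \right)} = - \frac{59}{10}$ ($m{\left(Y,B \right)} = - \frac{7}{2} + \frac{6}{- \frac{5}{2}} = \left(-7\right) \frac{1}{2} + 6 \left(- \frac{2}{5}\right) = - \frac{7}{2} - \frac{12}{5} = - \frac{59}{10}$)
$u{\left(A \right)} = \frac{10}{11}$ ($u{\left(A \right)} = \frac{1}{- \frac{59}{10} + \left(2 + 5\right)} = \frac{1}{- \frac{59}{10} + 7} = \frac{1}{\frac{11}{10}} = \frac{10}{11}$)
$u{\left(-155 \right)} 106 = \frac{10}{11} \cdot 106 = \frac{1060}{11}$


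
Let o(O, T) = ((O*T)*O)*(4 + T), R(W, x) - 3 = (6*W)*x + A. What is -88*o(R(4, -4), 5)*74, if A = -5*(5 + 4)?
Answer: -5580653760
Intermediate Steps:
A = -45 (A = -5*9 = -45)
R(W, x) = -42 + 6*W*x (R(W, x) = 3 + ((6*W)*x - 45) = 3 + (6*W*x - 45) = 3 + (-45 + 6*W*x) = -42 + 6*W*x)
o(O, T) = T*O²*(4 + T) (o(O, T) = (T*O²)*(4 + T) = T*O²*(4 + T))
-88*o(R(4, -4), 5)*74 = -440*(-42 + 6*4*(-4))²*(4 + 5)*74 = -440*(-42 - 96)²*9*74 = -440*(-138)²*9*74 = -440*19044*9*74 = -88*856980*74 = -75414240*74 = -5580653760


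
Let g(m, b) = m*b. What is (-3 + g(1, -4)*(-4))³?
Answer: 2197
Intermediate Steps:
g(m, b) = b*m
(-3 + g(1, -4)*(-4))³ = (-3 - 4*1*(-4))³ = (-3 - 4*(-4))³ = (-3 + 16)³ = 13³ = 2197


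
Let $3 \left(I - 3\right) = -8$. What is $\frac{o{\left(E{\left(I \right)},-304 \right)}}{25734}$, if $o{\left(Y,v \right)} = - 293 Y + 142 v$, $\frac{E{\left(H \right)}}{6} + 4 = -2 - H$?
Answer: $- \frac{5339}{4289} \approx -1.2448$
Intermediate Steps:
$I = \frac{1}{3}$ ($I = 3 + \frac{1}{3} \left(-8\right) = 3 - \frac{8}{3} = \frac{1}{3} \approx 0.33333$)
$E{\left(H \right)} = -36 - 6 H$ ($E{\left(H \right)} = -24 + 6 \left(-2 - H\right) = -24 - \left(12 + 6 H\right) = -36 - 6 H$)
$\frac{o{\left(E{\left(I \right)},-304 \right)}}{25734} = \frac{- 293 \left(-36 - 2\right) + 142 \left(-304\right)}{25734} = \left(- 293 \left(-36 - 2\right) - 43168\right) \frac{1}{25734} = \left(\left(-293\right) \left(-38\right) - 43168\right) \frac{1}{25734} = \left(11134 - 43168\right) \frac{1}{25734} = \left(-32034\right) \frac{1}{25734} = - \frac{5339}{4289}$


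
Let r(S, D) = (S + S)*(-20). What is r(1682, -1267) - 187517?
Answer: -254797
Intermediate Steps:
r(S, D) = -40*S (r(S, D) = (2*S)*(-20) = -40*S)
r(1682, -1267) - 187517 = -40*1682 - 187517 = -67280 - 187517 = -254797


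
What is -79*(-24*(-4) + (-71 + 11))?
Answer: -2844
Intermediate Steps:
-79*(-24*(-4) + (-71 + 11)) = -79*(96 - 60) = -79*36 = -2844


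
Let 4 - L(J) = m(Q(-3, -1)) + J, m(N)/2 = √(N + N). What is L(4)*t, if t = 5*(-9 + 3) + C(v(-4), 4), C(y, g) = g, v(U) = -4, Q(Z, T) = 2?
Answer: 104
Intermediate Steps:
m(N) = 2*√2*√N (m(N) = 2*√(N + N) = 2*√(2*N) = 2*(√2*√N) = 2*√2*√N)
L(J) = -J (L(J) = 4 - (2*√2*√2 + J) = 4 - (4 + J) = 4 + (-4 - J) = -J)
t = -26 (t = 5*(-9 + 3) + 4 = 5*(-6) + 4 = -30 + 4 = -26)
L(4)*t = -1*4*(-26) = -4*(-26) = 104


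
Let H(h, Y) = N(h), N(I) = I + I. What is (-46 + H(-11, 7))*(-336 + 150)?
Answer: 12648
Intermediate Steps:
N(I) = 2*I
H(h, Y) = 2*h
(-46 + H(-11, 7))*(-336 + 150) = (-46 + 2*(-11))*(-336 + 150) = (-46 - 22)*(-186) = -68*(-186) = 12648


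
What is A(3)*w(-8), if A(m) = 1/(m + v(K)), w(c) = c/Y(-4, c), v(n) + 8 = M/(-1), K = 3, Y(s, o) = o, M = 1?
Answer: -⅙ ≈ -0.16667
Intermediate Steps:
v(n) = -9 (v(n) = -8 + 1/(-1) = -8 + 1*(-1) = -8 - 1 = -9)
w(c) = 1 (w(c) = c/c = 1)
A(m) = 1/(-9 + m) (A(m) = 1/(m - 9) = 1/(-9 + m))
A(3)*w(-8) = 1/(-9 + 3) = 1/(-6) = -⅙*1 = -⅙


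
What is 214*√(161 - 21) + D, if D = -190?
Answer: -190 + 428*√35 ≈ 2342.1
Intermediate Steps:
214*√(161 - 21) + D = 214*√(161 - 21) - 190 = 214*√140 - 190 = 214*(2*√35) - 190 = 428*√35 - 190 = -190 + 428*√35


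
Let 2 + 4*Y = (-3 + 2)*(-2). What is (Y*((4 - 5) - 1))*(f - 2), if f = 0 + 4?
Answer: 0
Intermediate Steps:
f = 4
Y = 0 (Y = -½ + ((-3 + 2)*(-2))/4 = -½ + (-1*(-2))/4 = -½ + (¼)*2 = -½ + ½ = 0)
(Y*((4 - 5) - 1))*(f - 2) = (0*((4 - 5) - 1))*(4 - 2) = (0*(-1 - 1))*2 = (0*(-2))*2 = 0*2 = 0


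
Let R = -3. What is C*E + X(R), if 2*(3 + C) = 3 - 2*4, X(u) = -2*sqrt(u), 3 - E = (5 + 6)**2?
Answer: 649 - 2*I*sqrt(3) ≈ 649.0 - 3.4641*I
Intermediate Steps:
E = -118 (E = 3 - (5 + 6)**2 = 3 - 1*11**2 = 3 - 1*121 = 3 - 121 = -118)
C = -11/2 (C = -3 + (3 - 2*4)/2 = -3 + (3 - 8)/2 = -3 + (1/2)*(-5) = -3 - 5/2 = -11/2 ≈ -5.5000)
C*E + X(R) = -11/2*(-118) - 2*I*sqrt(3) = 649 - 2*I*sqrt(3)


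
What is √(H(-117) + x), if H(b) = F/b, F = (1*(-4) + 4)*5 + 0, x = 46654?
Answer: √46654 ≈ 216.00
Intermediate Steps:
F = 0 (F = (-4 + 4)*5 + 0 = 0*5 + 0 = 0 + 0 = 0)
H(b) = 0 (H(b) = 0/b = 0)
√(H(-117) + x) = √(0 + 46654) = √46654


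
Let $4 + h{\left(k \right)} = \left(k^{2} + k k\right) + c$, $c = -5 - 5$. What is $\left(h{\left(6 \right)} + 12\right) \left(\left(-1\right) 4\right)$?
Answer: $-280$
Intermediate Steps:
$c = -10$
$h{\left(k \right)} = -14 + 2 k^{2}$ ($h{\left(k \right)} = -4 - \left(10 - k^{2} - k k\right) = -4 + \left(\left(k^{2} + k^{2}\right) - 10\right) = -4 + \left(2 k^{2} - 10\right) = -4 + \left(-10 + 2 k^{2}\right) = -14 + 2 k^{2}$)
$\left(h{\left(6 \right)} + 12\right) \left(\left(-1\right) 4\right) = \left(\left(-14 + 2 \cdot 6^{2}\right) + 12\right) \left(\left(-1\right) 4\right) = \left(\left(-14 + 2 \cdot 36\right) + 12\right) \left(-4\right) = \left(\left(-14 + 72\right) + 12\right) \left(-4\right) = \left(58 + 12\right) \left(-4\right) = 70 \left(-4\right) = -280$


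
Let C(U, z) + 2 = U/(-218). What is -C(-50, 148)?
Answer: 193/109 ≈ 1.7706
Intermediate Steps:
C(U, z) = -2 - U/218 (C(U, z) = -2 + U/(-218) = -2 + U*(-1/218) = -2 - U/218)
-C(-50, 148) = -(-2 - 1/218*(-50)) = -(-2 + 25/109) = -1*(-193/109) = 193/109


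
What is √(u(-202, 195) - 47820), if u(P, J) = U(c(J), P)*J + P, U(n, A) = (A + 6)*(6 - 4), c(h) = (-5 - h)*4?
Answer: I*√124462 ≈ 352.79*I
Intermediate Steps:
c(h) = -20 - 4*h
U(n, A) = 12 + 2*A (U(n, A) = (6 + A)*2 = 12 + 2*A)
u(P, J) = P + J*(12 + 2*P) (u(P, J) = (12 + 2*P)*J + P = J*(12 + 2*P) + P = P + J*(12 + 2*P))
√(u(-202, 195) - 47820) = √((-202 + 2*195*(6 - 202)) - 47820) = √((-202 + 2*195*(-196)) - 47820) = √((-202 - 76440) - 47820) = √(-76642 - 47820) = √(-124462) = I*√124462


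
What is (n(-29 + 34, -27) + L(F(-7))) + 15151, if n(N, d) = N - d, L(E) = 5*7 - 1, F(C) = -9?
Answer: 15217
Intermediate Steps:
L(E) = 34 (L(E) = 35 - 1 = 34)
(n(-29 + 34, -27) + L(F(-7))) + 15151 = (((-29 + 34) - 1*(-27)) + 34) + 15151 = ((5 + 27) + 34) + 15151 = (32 + 34) + 15151 = 66 + 15151 = 15217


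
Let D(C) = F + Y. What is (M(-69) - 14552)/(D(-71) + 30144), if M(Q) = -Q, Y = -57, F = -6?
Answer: -14483/30081 ≈ -0.48147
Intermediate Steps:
D(C) = -63 (D(C) = -6 - 57 = -63)
(M(-69) - 14552)/(D(-71) + 30144) = (-1*(-69) - 14552)/(-63 + 30144) = (69 - 14552)/30081 = -14483*1/30081 = -14483/30081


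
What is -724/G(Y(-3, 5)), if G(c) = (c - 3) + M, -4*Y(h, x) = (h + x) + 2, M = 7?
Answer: -724/3 ≈ -241.33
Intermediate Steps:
Y(h, x) = -½ - h/4 - x/4 (Y(h, x) = -((h + x) + 2)/4 = -(2 + h + x)/4 = -½ - h/4 - x/4)
G(c) = 4 + c (G(c) = (c - 3) + 7 = (-3 + c) + 7 = 4 + c)
-724/G(Y(-3, 5)) = -724/(4 + (-½ - ¼*(-3) - ¼*5)) = -724/(4 + (-½ + ¾ - 5/4)) = -724/(4 - 1) = -724/3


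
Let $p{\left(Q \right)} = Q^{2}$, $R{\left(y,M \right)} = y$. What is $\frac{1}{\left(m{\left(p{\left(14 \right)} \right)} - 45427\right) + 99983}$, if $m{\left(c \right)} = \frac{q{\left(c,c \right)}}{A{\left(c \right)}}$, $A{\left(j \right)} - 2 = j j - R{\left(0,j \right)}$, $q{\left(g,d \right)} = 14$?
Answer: $\frac{19209}{1047966211} \approx 1.833 \cdot 10^{-5}$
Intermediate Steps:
$A{\left(j \right)} = 2 + j^{2}$ ($A{\left(j \right)} = 2 + \left(j j - 0\right) = 2 + \left(j^{2} + 0\right) = 2 + j^{2}$)
$m{\left(c \right)} = \frac{14}{2 + c^{2}}$
$\frac{1}{\left(m{\left(p{\left(14 \right)} \right)} - 45427\right) + 99983} = \frac{1}{\left(\frac{14}{2 + \left(14^{2}\right)^{2}} - 45427\right) + 99983} = \frac{1}{\left(\frac{14}{2 + 196^{2}} - 45427\right) + 99983} = \frac{1}{\left(\frac{14}{2 + 38416} - 45427\right) + 99983} = \frac{1}{\left(\frac{14}{38418} - 45427\right) + 99983} = \frac{1}{\left(14 \cdot \frac{1}{38418} - 45427\right) + 99983} = \frac{1}{\left(\frac{7}{19209} - 45427\right) + 99983} = \frac{1}{- \frac{872607236}{19209} + 99983} = \frac{1}{\frac{1047966211}{19209}} = \frac{19209}{1047966211}$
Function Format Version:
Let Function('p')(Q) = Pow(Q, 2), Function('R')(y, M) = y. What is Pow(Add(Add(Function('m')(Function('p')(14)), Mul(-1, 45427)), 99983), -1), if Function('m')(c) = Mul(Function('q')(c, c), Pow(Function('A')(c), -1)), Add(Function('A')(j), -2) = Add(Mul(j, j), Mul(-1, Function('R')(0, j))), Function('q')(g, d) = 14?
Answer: Rational(19209, 1047966211) ≈ 1.8330e-5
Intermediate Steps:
Function('A')(j) = Add(2, Pow(j, 2)) (Function('A')(j) = Add(2, Add(Mul(j, j), Mul(-1, 0))) = Add(2, Add(Pow(j, 2), 0)) = Add(2, Pow(j, 2)))
Function('m')(c) = Mul(14, Pow(Add(2, Pow(c, 2)), -1))
Pow(Add(Add(Function('m')(Function('p')(14)), Mul(-1, 45427)), 99983), -1) = Pow(Add(Add(Mul(14, Pow(Add(2, Pow(Pow(14, 2), 2)), -1)), Mul(-1, 45427)), 99983), -1) = Pow(Add(Add(Mul(14, Pow(Add(2, Pow(196, 2)), -1)), -45427), 99983), -1) = Pow(Add(Add(Mul(14, Pow(Add(2, 38416), -1)), -45427), 99983), -1) = Pow(Add(Add(Mul(14, Pow(38418, -1)), -45427), 99983), -1) = Pow(Add(Add(Mul(14, Rational(1, 38418)), -45427), 99983), -1) = Pow(Add(Add(Rational(7, 19209), -45427), 99983), -1) = Pow(Add(Rational(-872607236, 19209), 99983), -1) = Pow(Rational(1047966211, 19209), -1) = Rational(19209, 1047966211)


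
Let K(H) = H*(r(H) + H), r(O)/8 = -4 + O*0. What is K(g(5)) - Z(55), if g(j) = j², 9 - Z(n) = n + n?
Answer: -74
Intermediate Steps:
Z(n) = 9 - 2*n (Z(n) = 9 - (n + n) = 9 - 2*n)
r(O) = -32 (r(O) = 8*(-4 + O*0) = 8*(-4 + 0) = 8*(-4) = -32)
K(H) = H*(-32 + H)
K(g(5)) - Z(55) = 5²*(-32 + 5²) - (9 - 2*55) = 25*(-32 + 25) - (9 - 110) = 25*(-7) - 1*(-101) = -175 + 101 = -74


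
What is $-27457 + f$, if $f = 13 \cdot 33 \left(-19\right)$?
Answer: $-35608$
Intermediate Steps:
$f = -8151$ ($f = 429 \left(-19\right) = -8151$)
$-27457 + f = -27457 - 8151 = -35608$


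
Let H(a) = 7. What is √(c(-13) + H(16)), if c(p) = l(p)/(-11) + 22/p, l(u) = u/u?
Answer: √106678/143 ≈ 2.2840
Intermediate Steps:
l(u) = 1
c(p) = -1/11 + 22/p (c(p) = 1/(-11) + 22/p = 1*(-1/11) + 22/p = -1/11 + 22/p)
√(c(-13) + H(16)) = √((1/11)*(242 - 1*(-13))/(-13) + 7) = √((1/11)*(-1/13)*(242 + 13) + 7) = √((1/11)*(-1/13)*255 + 7) = √(-255/143 + 7) = √(746/143) = √106678/143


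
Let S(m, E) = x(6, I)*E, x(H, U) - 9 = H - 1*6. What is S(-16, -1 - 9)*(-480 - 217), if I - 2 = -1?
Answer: 62730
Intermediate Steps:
I = 1 (I = 2 - 1 = 1)
x(H, U) = 3 + H (x(H, U) = 9 + (H - 1*6) = 9 + (H - 6) = 9 + (-6 + H) = 3 + H)
S(m, E) = 9*E (S(m, E) = (3 + 6)*E = 9*E)
S(-16, -1 - 9)*(-480 - 217) = (9*(-1 - 9))*(-480 - 217) = (9*(-10))*(-697) = -90*(-697) = 62730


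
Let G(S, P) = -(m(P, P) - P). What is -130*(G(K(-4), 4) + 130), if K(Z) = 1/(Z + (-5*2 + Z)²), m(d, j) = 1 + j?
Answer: -16770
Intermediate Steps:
K(Z) = 1/(Z + (-10 + Z)²)
G(S, P) = -1 (G(S, P) = -((1 + P) - P) = -1*1 = -1)
-130*(G(K(-4), 4) + 130) = -130*(-1 + 130) = -130*129 = -16770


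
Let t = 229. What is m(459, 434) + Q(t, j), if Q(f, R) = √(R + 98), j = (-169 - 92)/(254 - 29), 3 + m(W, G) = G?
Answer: 431 + 3*√269/5 ≈ 440.84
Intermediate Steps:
m(W, G) = -3 + G
j = -29/25 (j = -261/225 = -261*1/225 = -29/25 ≈ -1.1600)
Q(f, R) = √(98 + R)
m(459, 434) + Q(t, j) = (-3 + 434) + √(98 - 29/25) = 431 + √(2421/25) = 431 + 3*√269/5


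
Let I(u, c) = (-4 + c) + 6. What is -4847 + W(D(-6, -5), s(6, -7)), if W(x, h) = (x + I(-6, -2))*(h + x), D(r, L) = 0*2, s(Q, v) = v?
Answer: -4847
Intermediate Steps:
I(u, c) = 2 + c
D(r, L) = 0
W(x, h) = x*(h + x) (W(x, h) = (x + (2 - 2))*(h + x) = (x + 0)*(h + x) = x*(h + x))
-4847 + W(D(-6, -5), s(6, -7)) = -4847 + 0*(-7 + 0) = -4847 + 0*(-7) = -4847 + 0 = -4847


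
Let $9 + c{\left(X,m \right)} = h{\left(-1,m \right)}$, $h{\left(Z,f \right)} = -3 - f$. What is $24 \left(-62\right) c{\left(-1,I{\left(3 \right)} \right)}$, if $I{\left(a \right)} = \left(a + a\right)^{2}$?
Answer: $71424$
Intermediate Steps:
$I{\left(a \right)} = 4 a^{2}$ ($I{\left(a \right)} = \left(2 a\right)^{2} = 4 a^{2}$)
$c{\left(X,m \right)} = -12 - m$ ($c{\left(X,m \right)} = -9 - \left(3 + m\right) = -12 - m$)
$24 \left(-62\right) c{\left(-1,I{\left(3 \right)} \right)} = 24 \left(-62\right) \left(-12 - 4 \cdot 3^{2}\right) = - 1488 \left(-12 - 4 \cdot 9\right) = - 1488 \left(-12 - 36\right) = \left(-1488\right) \left(-48\right) = 71424$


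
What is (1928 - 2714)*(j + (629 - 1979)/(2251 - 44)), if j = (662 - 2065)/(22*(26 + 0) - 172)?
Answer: 1429113453/441400 ≈ 3237.7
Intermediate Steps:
j = -1403/400 (j = -1403/(22*26 - 172) = -1403/(572 - 172) = -1403/400 ≈ -3.5075)
(1928 - 2714)*(j + (629 - 1979)/(2251 - 44)) = (1928 - 2714)*(-1403/400 + (629 - 1979)/(2251 - 44)) = -786*(-1403/400 - 1350/2207) = -786*(-3636421/882800) = 1429113453/441400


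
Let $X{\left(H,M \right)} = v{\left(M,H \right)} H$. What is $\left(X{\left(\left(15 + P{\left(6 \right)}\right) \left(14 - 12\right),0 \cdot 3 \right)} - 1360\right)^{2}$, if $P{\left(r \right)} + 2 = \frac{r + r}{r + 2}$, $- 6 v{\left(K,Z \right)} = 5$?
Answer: $\frac{68973025}{36} \approx 1.9159 \cdot 10^{6}$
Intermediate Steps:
$v{\left(K,Z \right)} = - \frac{5}{6}$ ($v{\left(K,Z \right)} = \left(- \frac{1}{6}\right) 5 = - \frac{5}{6}$)
$P{\left(r \right)} = -2 + \frac{2 r}{2 + r}$ ($P{\left(r \right)} = -2 + \frac{r + r}{r + 2} = -2 + \frac{2 r}{2 + r}$)
$X{\left(H,M \right)} = - \frac{5 H}{6}$
$\left(X{\left(\left(15 + P{\left(6 \right)}\right) \left(14 - 12\right),0 \cdot 3 \right)} - 1360\right)^{2} = \left(- \frac{5 \left(15 - \frac{4}{2 + 6}\right) \left(14 - 12\right)}{6} - 1360\right)^{2} = \left(- \frac{5 \left(15 - \frac{4}{8}\right) 2}{6} - 1360\right)^{2} = \left(- \frac{5 \left(15 - \frac{1}{2}\right) 2}{6} - 1360\right)^{2} = \left(- \frac{5 \cdot \frac{29}{2} \cdot 2}{6} - 1360\right)^{2} = \left(\left(- \frac{5}{6}\right) 29 - 1360\right)^{2} = \left(- \frac{145}{6} - 1360\right)^{2} = \left(- \frac{8305}{6}\right)^{2} = \frac{68973025}{36}$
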